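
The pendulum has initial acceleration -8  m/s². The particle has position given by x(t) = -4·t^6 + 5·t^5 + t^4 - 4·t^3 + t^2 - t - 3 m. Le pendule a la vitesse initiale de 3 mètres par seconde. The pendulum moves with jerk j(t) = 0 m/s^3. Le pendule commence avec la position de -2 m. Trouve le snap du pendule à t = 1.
Pour résoudre ceci, nous devons prendre 1 dérivée de notre équation du jerk j(t) = 0. La dérivée du jerk donne le snap: s(t) = 0. Nous avons le snap s(t) = 0. En substituant t = 1: s(1) = 0.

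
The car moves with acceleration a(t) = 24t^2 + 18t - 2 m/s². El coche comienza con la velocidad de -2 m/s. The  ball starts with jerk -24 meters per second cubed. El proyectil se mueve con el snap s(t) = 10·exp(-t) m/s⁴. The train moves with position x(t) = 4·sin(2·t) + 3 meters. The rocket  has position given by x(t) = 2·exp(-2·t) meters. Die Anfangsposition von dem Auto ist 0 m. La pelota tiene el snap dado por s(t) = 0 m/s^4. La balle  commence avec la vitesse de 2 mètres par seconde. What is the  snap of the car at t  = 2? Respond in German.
Wir müssen unsere Gleichung für die Beschleunigung a(t) = 24·t^2 + 18·t - 2 2-mal ableiten. Die Ableitung von der Beschleunigung ergibt den Ruck: j(t) = 48·t + 18. Die Ableitung von dem Ruck ergibt den Snap: s(t) = 48. Mit s(t) = 48 und Einsetzen von t = 2, finden wir s = 48.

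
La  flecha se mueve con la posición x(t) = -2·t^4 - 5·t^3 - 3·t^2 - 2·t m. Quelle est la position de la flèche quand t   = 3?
De l'équation de la position x(t) = -2·t^4 - 5·t^3 - 3·t^2 - 2·t, nous substituons t = 3 pour obtenir x = -330.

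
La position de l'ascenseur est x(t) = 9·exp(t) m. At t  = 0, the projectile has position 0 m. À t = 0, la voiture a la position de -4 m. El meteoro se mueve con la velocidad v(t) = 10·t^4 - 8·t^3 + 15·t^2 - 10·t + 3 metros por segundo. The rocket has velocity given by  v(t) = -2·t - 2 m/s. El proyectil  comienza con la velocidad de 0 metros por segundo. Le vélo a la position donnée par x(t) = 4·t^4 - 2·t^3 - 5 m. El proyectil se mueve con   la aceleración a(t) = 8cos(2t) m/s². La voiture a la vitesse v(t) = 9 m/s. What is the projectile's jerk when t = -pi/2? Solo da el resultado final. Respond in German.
Die Antwort ist 0.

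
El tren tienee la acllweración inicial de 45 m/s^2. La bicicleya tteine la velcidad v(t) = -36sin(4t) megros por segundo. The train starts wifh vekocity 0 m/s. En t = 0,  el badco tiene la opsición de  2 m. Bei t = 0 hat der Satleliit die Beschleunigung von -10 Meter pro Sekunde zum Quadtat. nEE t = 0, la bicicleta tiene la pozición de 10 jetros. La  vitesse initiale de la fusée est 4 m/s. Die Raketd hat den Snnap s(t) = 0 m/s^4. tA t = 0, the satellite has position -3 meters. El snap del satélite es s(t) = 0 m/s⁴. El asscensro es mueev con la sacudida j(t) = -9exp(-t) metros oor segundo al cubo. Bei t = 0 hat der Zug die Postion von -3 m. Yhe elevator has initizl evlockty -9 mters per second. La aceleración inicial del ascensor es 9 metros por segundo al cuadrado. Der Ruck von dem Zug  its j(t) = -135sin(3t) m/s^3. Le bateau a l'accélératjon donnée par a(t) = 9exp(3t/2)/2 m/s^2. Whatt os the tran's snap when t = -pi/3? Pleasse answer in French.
Pour résoudre ceci, nous devons prendre 1 dérivée de notre équation du jerk j(t) = -135·sin(3·t). En prenant d/dt de j(t), nous trouvons s(t) = -405·cos(3·t). De l'équation du snap s(t) = -405·cos(3·t), nous substituons t = -pi/3 pour obtenir s = 405.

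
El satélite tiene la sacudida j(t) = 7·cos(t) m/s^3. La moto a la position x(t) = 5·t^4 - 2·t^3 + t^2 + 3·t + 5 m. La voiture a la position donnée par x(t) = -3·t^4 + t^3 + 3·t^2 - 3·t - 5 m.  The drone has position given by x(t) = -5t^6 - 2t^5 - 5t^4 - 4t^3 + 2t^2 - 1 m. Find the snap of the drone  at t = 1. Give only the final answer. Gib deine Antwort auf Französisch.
s(1) = -2160.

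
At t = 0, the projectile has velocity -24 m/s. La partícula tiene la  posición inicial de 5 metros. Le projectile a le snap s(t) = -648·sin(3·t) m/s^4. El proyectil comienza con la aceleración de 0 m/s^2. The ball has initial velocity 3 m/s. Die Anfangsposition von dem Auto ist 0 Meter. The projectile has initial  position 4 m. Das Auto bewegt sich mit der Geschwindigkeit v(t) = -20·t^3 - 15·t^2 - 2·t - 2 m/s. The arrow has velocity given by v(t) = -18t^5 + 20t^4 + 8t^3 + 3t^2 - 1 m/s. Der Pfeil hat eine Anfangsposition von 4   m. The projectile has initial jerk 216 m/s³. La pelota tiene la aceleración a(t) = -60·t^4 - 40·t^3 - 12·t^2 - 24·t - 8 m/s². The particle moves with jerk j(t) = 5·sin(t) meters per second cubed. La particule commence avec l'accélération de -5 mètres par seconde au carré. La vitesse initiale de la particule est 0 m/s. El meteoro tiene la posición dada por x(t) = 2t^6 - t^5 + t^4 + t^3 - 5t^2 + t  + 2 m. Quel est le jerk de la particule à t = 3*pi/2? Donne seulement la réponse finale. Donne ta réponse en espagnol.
La sacudida en t = 3*pi/2 es j = -5.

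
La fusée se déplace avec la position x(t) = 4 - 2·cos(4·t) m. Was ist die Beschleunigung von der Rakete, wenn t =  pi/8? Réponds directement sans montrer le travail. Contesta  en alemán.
Bei t = pi/8, a = 0.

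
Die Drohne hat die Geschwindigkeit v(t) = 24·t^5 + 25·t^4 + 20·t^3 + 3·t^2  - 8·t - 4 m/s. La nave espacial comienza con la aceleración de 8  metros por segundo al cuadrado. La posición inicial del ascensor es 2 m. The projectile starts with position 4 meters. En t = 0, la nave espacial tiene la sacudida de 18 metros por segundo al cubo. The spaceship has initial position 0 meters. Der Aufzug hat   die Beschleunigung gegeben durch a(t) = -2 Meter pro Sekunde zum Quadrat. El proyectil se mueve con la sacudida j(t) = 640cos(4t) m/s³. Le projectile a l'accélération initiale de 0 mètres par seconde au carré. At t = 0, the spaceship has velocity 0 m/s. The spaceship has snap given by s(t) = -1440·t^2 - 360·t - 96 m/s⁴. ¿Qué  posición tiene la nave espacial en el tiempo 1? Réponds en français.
Nous devons trouver la primitive de notre équation du snap s(t) = -1440·t^2 - 360·t - 96 4 fois. En prenant ∫s(t)dt et en appliquant j(0) = 18, nous trouvons j(t) = -480·t^3 - 180·t^2 - 96·t + 18. L'intégrale du jerk, avec a(0) = 8, donne l'accélération: a(t) = -120·t^4 - 60·t^3 - 48·t^2 + 18·t + 8. En intégrant l'accélération et en utilisant la condition initiale v(0) = 0, nous obtenons v(t) = t·(-24·t^4 - 15·t^3 - 16·t^2 + 9·t + 8). L'intégrale de la vitesse est la position. En utilisant x(0) = 0, nous obtenons x(t) = -4·t^6 - 3·t^5 - 4·t^4 + 3·t^3 + 4·t^2. De l'équation de la position x(t) = -4·t^6 - 3·t^5 - 4·t^4 + 3·t^3 + 4·t^2, nous substituons t = 1 pour obtenir x = -4.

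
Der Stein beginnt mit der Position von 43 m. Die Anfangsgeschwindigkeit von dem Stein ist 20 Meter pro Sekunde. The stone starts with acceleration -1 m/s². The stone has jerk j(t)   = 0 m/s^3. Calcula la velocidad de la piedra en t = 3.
Partiendo de la sacudida j(t) = 0, tomamos 2 antiderivadas. Tomando ∫j(t)dt y aplicando a(0) = -1, encontramos a(t) = -1. Tomando ∫a(t)dt y aplicando v(0) = 20, encontramos v(t) = 20 - t. Usando v(t) = 20 - t y sustituyendo t = 3, encontramos v = 17.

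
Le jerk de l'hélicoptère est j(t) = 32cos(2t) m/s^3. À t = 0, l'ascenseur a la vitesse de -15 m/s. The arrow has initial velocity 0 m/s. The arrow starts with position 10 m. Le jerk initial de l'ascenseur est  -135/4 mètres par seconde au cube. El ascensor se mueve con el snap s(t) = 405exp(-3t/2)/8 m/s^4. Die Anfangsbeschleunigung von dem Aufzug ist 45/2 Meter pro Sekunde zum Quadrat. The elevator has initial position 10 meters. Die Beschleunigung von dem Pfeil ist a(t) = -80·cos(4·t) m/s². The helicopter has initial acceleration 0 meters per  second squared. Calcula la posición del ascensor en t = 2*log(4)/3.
Para resolver esto, necesitamos tomar 4 integrales de nuestra ecuación del snap s(t) = 405·exp(-3·t/2)/8. Tomando ∫s(t)dt y aplicando j(0) = -135/4, encontramos j(t) = -135·exp(-3·t/2)/4. Integrando la sacudida y usando la condición inicial a(0) = 45/2, obtenemos a(t) = 45·exp(-3·t/2)/2. La antiderivada de la aceleración es la velocidad. Usando v(0) = -15, obtenemos v(t) = -15·exp(-3·t/2). La integral de la velocidad es la posición. Usando x(0) = 10, obtenemos x(t) = 10·exp(-3·t/2). Tenemos la posición x(t) = 10·exp(-3·t/2). Sustituyendo t = 2*log(4)/3: x(2*log(4)/3) = 5/2.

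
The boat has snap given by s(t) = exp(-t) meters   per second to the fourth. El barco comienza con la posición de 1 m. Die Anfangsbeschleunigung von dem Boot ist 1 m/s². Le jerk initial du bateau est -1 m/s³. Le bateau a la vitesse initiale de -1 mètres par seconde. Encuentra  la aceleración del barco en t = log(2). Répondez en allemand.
Ausgehend von dem Snap s(t) = exp(-t), nehmen wir 2 Stammfunktionen. Die Stammfunktion von dem Snap, mit j(0) = -1, ergibt den Ruck: j(t) = -exp(-t). Die Stammfunktion von dem Ruck, mit a(0) = 1, ergibt die Beschleunigung: a(t) = exp(-t). Wir haben die Beschleunigung a(t) = exp(-t). Durch Einsetzen von t = log(2): a(log(2)) = 1/2.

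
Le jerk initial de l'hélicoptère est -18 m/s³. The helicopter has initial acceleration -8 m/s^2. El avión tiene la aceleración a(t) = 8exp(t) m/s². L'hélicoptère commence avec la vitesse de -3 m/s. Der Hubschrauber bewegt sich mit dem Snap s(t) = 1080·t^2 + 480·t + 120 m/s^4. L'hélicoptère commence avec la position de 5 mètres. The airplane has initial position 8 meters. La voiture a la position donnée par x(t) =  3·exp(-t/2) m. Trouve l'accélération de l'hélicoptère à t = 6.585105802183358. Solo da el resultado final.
La réponse est 194555.912694365.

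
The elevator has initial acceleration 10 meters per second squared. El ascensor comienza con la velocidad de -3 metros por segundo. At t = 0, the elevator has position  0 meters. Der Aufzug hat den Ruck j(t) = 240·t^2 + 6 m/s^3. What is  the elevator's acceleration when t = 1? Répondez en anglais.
We must find the integral of our jerk equation j(t) = 240·t^2 + 6 1 time. Finding the integral of j(t) and using a(0) = 10: a(t) = 80·t^3 + 6·t + 10. From the given acceleration equation a(t) = 80·t^3 + 6·t + 10, we substitute t = 1 to get a = 96.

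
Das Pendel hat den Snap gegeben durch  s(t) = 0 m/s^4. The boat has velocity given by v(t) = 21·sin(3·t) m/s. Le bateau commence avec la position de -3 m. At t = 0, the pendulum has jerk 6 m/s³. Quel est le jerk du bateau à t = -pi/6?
En partant de la vitesse v(t) = 21·sin(3·t), nous prenons 2 dérivées. En dérivant la vitesse, nous obtenons l'accélération: a(t) = 63·cos(3·t). La dérivée de l'accélération donne le jerk: j(t) = -189·sin(3·t). Nous avons le jerk j(t) = -189·sin(3·t). En substituant t = -pi/6: j(-pi/6) = 189.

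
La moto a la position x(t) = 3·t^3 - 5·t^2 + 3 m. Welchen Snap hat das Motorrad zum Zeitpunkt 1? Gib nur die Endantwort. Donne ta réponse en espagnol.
En t = 1, s = 0.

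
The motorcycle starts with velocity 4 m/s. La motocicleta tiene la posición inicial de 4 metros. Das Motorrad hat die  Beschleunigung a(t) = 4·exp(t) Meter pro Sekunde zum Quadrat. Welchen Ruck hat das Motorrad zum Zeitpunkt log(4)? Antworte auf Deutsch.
Wir müssen unsere Gleichung für die Beschleunigung a(t) = 4·exp(t) 1-mal ableiten. Die Ableitung von der Beschleunigung ergibt den Ruck: j(t) = 4·exp(t). Mit j(t) = 4·exp(t) und Einsetzen von t = log(4), finden wir j = 16.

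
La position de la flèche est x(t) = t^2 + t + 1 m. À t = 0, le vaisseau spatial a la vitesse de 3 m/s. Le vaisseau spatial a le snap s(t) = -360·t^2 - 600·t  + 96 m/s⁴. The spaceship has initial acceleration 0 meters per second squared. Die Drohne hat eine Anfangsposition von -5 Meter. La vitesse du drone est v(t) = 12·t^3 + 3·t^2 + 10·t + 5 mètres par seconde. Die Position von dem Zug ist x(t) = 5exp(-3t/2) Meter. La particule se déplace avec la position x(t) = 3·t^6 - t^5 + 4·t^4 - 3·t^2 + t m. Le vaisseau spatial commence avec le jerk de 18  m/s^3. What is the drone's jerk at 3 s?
Starting from velocity v(t) = 12·t^3 + 3·t^2 + 10·t + 5, we take 2 derivatives. Taking d/dt of v(t), we find a(t) = 36·t^2 + 6·t + 10. The derivative of acceleration gives jerk: j(t) = 72·t + 6. We have jerk j(t) = 72·t + 6. Substituting t = 3: j(3) = 222.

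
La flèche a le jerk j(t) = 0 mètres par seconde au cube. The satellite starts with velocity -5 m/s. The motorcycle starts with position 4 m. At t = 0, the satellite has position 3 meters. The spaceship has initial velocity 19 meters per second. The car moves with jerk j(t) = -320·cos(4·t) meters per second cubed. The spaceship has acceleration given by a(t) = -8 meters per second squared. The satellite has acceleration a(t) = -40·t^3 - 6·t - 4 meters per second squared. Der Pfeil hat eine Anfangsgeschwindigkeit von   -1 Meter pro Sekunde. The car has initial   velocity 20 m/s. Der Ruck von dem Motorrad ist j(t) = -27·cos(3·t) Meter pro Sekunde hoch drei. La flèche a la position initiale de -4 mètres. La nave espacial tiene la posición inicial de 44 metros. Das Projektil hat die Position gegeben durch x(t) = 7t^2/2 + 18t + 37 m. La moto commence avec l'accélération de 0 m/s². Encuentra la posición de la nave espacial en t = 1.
Necesitamos integrar nuestra ecuación de la aceleración a(t) = -8 2 veces. Tomando ∫a(t)dt y aplicando v(0) = 19, encontramos v(t) = 19 - 8·t. La antiderivada de la velocidad, con x(0) = 44, da la posición: x(t) = -4·t^2 + 19·t + 44. De la ecuación de la posición x(t) = -4·t^2 + 19·t + 44, sustituimos t = 1 para obtener x = 59.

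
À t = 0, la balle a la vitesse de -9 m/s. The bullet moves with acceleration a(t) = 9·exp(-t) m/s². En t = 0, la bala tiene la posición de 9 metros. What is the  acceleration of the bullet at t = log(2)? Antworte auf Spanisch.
Tenemos la aceleración a(t) = 9·exp(-t). Sustituyendo t = log(2): a(log(2)) = 9/2.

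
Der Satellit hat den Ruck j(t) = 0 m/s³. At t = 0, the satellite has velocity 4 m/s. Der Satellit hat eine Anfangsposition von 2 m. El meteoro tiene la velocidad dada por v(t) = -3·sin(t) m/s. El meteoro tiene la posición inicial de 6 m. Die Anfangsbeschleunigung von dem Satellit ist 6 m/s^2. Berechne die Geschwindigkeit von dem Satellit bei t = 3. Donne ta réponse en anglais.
To solve this, we need to take 2 antiderivatives of our jerk equation j(t) = 0. Finding the antiderivative of j(t) and using a(0) = 6: a(t) = 6. The integral of acceleration is velocity. Using v(0) = 4, we get v(t) = 6·t + 4. From the given velocity equation v(t) = 6·t + 4, we substitute t = 3 to get v = 22.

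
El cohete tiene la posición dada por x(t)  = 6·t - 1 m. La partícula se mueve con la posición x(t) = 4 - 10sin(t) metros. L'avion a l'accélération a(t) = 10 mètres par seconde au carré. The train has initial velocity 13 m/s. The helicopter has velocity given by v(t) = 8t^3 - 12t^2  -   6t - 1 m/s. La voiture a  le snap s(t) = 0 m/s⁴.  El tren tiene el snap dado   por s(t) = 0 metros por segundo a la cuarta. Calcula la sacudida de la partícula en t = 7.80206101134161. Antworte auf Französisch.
Nous devons dériver notre équation de la position x(t) = 4 - 10·sin(t) 3 fois. En prenant d/dt de x(t), nous trouvons v(t) = -10·cos(t). La dérivée de la vitesse donne l'accélération: a(t) = 10·sin(t). En dérivant l'accélération, nous obtenons le jerk: j(t) = 10·cos(t). Nous avons le jerk j(t) = 10·cos(t). En substituant t = 7.80206101134161: j(7.80206101134161) = 0.518972982647271.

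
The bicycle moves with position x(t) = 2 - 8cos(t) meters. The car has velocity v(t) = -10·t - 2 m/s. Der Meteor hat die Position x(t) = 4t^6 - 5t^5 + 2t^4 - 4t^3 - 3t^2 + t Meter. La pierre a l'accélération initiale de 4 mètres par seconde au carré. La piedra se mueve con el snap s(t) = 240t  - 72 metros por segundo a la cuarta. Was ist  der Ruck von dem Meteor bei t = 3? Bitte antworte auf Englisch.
We must differentiate our position equation x(t) = 4·t^6 - 5·t^5 + 2·t^4 - 4·t^3 - 3·t^2 + t 3 times. The derivative of position gives velocity: v(t) = 24·t^5 - 25·t^4 + 8·t^3 - 12·t^2 - 6·t + 1. Differentiating velocity, we get acceleration: a(t) = 120·t^4 - 100·t^3 + 24·t^2 - 24·t - 6. Taking d/dt of a(t), we find j(t) = 480·t^3 - 300·t^2 + 48·t - 24. We have jerk j(t) = 480·t^3 - 300·t^2 + 48·t - 24. Substituting t = 3: j(3) = 10380.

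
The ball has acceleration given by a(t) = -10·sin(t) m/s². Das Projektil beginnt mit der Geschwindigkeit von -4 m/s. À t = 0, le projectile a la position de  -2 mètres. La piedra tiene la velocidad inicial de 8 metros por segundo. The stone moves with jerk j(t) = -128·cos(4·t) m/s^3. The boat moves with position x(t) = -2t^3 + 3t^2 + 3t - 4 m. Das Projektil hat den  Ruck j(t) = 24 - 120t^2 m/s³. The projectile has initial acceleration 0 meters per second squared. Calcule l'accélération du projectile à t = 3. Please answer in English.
We must find the antiderivative of our jerk equation j(t) = 24 - 120·t^2 1 time. Taking ∫j(t)dt and applying a(0) = 0, we find a(t) = -40·t^3 + 24·t. We have acceleration a(t) = -40·t^3 + 24·t. Substituting t = 3: a(3) = -1008.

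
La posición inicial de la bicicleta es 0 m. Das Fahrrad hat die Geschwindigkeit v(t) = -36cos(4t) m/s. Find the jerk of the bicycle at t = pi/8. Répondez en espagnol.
Partiendo de la velocidad v(t) = -36·cos(4·t), tomamos 2 derivadas. La derivada de la velocidad da la aceleración: a(t) = 144·sin(4·t). La derivada de la aceleración da la sacudida: j(t) = 576·cos(4·t). De la ecuación de la sacudida j(t) = 576·cos(4·t), sustituimos t = pi/8 para obtener j = 0.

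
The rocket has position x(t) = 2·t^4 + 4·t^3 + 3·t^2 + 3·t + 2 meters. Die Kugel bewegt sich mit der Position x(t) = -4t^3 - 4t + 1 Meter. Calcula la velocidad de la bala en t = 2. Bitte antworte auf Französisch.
Pour résoudre ceci, nous devons prendre 1 dérivée de notre équation de la position x(t) = -4·t^3 - 4·t + 1. La dérivée de la position donne la vitesse: v(t) = -12·t^2 - 4. De l'équation de la vitesse v(t) = -12·t^2 - 4, nous substituons t = 2 pour obtenir v = -52.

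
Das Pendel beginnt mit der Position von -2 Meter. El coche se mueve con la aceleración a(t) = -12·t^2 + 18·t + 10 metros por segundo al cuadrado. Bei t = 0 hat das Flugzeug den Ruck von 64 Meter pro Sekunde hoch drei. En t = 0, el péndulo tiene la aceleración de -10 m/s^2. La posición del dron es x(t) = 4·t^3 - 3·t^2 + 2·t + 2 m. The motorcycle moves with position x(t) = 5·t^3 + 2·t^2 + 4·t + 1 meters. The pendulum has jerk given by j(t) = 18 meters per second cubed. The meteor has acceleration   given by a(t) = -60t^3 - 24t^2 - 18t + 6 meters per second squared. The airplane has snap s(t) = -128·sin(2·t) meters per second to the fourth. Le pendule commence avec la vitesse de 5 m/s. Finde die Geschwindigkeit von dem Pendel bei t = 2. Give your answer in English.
To solve this, we need to take 2 integrals of our jerk equation j(t) = 18. Finding the integral of j(t) and using a(0) = -10: a(t) = 18·t - 10. The antiderivative of acceleration is velocity. Using v(0) = 5, we get v(t) = 9·t^2 - 10·t + 5. From the given velocity equation v(t) = 9·t^2 - 10·t + 5, we substitute t = 2 to get v = 21.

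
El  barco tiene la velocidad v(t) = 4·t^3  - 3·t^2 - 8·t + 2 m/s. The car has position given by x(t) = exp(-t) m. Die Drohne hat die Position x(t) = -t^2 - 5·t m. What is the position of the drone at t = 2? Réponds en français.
Nous avons la position x(t) = -t^2 - 5·t. En substituant t = 2: x(2) = -14.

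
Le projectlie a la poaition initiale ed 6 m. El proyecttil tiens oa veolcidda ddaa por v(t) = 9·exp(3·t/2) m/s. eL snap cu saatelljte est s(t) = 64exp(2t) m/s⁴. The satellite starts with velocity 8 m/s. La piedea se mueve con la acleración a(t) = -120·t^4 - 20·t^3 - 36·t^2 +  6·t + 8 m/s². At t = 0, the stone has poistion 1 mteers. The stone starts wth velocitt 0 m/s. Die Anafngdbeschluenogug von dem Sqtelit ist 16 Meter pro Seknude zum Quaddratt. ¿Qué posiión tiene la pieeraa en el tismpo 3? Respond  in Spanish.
Partiendo de la aceleración a(t) = -120·t^4 - 20·t^3 - 36·t^2 + 6·t + 8, tomamos 2 integrales. Integrando la aceleración y usando la condición inicial v(0) = 0, obtenemos v(t) = t·(-24·t^4 - 5·t^3 - 12·t^2 + 3·t + 8). Tomando ∫v(t)dt y aplicando x(0) = 1, encontramos x(t) = -4·t^6 - t^5 - 3·t^4 + t^3 + 4·t^2 + 1. Tenemos la posición x(t) = -4·t^6 - t^5 - 3·t^4 + t^3 + 4·t^2 + 1. Sustituyendo t = 3: x(3) = -3338.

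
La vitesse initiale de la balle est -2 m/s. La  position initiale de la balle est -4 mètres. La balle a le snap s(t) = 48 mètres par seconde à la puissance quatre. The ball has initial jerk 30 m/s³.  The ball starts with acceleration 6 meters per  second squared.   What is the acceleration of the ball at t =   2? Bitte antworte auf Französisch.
Nous devons trouver la primitive de notre équation du snap s(t) = 48 2 fois. En intégrant le snap et en utilisant la condition initiale j(0) = 30, nous obtenons j(t) = 48·t + 30. La primitive du jerk est l'accélération. En utilisant a(0) = 6, nous obtenons a(t) = 24·t^2 + 30·t + 6. En utilisant a(t) = 24·t^2 + 30·t + 6 et en substituant t = 2, nous trouvons a = 162.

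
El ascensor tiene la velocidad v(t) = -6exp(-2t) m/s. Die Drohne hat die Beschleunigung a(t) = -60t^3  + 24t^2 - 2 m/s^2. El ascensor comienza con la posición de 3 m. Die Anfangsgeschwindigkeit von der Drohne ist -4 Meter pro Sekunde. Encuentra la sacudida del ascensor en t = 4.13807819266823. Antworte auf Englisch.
To solve this, we need to take 2 derivatives of our velocity equation v(t) = -6·exp(-2·t). Differentiating velocity, we get acceleration: a(t) = 12·exp(-2·t). Differentiating acceleration, we get jerk: j(t) = -24·exp(-2·t). From the given jerk equation j(t) = -24·exp(-2·t), we substitute t = 4.13807819266823 to get j = -0.00610832578886841.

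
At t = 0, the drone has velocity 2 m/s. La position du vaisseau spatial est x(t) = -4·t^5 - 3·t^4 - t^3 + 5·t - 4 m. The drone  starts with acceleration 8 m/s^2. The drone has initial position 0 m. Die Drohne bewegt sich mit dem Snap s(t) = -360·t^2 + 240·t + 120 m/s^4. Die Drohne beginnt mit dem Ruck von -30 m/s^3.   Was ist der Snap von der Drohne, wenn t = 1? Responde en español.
De la ecuación del snap s(t) = -360·t^2 + 240·t + 120, sustituimos t = 1 para obtener s = 0.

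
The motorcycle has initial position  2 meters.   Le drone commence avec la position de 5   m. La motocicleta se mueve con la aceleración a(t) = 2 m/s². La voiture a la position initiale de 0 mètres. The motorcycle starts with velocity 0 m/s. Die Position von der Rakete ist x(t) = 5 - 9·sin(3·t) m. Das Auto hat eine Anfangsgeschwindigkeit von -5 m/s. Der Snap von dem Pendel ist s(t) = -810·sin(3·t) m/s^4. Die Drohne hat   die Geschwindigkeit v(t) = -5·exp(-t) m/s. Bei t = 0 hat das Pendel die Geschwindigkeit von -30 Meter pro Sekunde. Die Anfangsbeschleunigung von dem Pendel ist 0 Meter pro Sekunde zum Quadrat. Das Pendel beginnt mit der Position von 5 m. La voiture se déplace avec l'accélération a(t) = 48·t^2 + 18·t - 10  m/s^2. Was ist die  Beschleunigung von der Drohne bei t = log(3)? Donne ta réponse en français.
Pour résoudre ceci, nous devons prendre 1 dérivée de notre équation de la vitesse v(t) = -5·exp(-t). En prenant d/dt de v(t), nous trouvons a(t) = 5·exp(-t). En utilisant a(t) = 5·exp(-t) et en substituant t = log(3), nous trouvons a = 5/3.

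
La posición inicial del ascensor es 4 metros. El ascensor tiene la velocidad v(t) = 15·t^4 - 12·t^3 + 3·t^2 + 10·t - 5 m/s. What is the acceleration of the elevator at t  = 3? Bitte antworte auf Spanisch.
Partiendo de la velocidad v(t) = 15·t^4 - 12·t^3 + 3·t^2 + 10·t - 5, tomamos 1 derivada. Tomando d/dt de v(t), encontramos a(t) = 60·t^3 - 36·t^2 + 6·t + 10. De la ecuación de la aceleración a(t) = 60·t^3 - 36·t^2 + 6·t + 10, sustituimos t = 3 para obtener a = 1324.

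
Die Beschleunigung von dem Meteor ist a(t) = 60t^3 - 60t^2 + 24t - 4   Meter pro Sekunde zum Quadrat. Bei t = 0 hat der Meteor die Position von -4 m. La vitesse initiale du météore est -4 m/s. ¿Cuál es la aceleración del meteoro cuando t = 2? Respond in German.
Aus der Gleichung für die Beschleunigung a(t) = 60·t^3 - 60·t^2 + 24·t - 4, setzen wir t = 2 ein und erhalten a = 284.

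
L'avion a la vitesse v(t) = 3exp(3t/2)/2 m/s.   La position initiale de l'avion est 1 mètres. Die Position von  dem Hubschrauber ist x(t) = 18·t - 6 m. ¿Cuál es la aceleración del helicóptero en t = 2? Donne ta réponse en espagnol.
Para resolver esto, necesitamos tomar 2 derivadas de nuestra ecuación de la posición x(t) = 18·t - 6. Derivando la posición, obtenemos la velocidad: v(t) = 18. Tomando d/dt de v(t), encontramos a(t) = 0. Tenemos la aceleración a(t) = 0. Sustituyendo t = 2: a(2) = 0.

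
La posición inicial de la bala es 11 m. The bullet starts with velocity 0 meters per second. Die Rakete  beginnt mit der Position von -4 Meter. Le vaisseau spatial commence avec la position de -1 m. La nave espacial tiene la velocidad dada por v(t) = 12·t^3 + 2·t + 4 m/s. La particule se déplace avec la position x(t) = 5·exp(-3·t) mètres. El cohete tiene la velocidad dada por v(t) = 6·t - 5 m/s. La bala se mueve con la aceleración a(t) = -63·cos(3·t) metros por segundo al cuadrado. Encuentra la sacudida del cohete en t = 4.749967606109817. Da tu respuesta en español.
Debemos derivar nuestra ecuación de la velocidad v(t) = 6·t - 5 2 veces. Derivando la velocidad, obtenemos la aceleración: a(t) = 6. Derivando la aceleración, obtenemos la sacudida: j(t) = 0. Tenemos la sacudida j(t) = 0. Sustituyendo t = 4.749967606109817: j(4.749967606109817) = 0.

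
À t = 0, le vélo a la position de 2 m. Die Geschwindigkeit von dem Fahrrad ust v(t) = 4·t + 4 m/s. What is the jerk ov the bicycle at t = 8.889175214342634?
Starting from velocity v(t) = 4·t + 4, we take 2 derivatives. The derivative of velocity gives acceleration: a(t) = 4. The derivative of acceleration gives jerk: j(t) = 0. Using j(t) = 0 and substituting t = 8.889175214342634, we find j = 0.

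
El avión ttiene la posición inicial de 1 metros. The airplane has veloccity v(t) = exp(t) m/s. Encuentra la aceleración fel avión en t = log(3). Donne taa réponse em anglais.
Starting from velocity v(t) = exp(t), we take 1 derivative. The derivative of velocity gives acceleration: a(t) = exp(t). From the given acceleration equation a(t) = exp(t), we substitute t = log(3) to get a = 3.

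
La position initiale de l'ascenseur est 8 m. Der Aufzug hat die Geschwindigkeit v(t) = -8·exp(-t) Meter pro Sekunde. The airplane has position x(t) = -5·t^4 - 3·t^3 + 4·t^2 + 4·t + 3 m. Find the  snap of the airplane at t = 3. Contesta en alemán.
Wir müssen unsere Gleichung für die Position x(t) = -5·t^4 - 3·t^3 + 4·t^2 + 4·t + 3 4-mal ableiten. Mit d/dt von x(t) finden wir v(t) = -20·t^3 - 9·t^2 + 8·t + 4. Mit d/dt von v(t) finden wir a(t) = -60·t^2 - 18·t + 8. Mit d/dt von a(t) finden wir j(t) = -120·t - 18. Die Ableitung von dem Ruck ergibt den Snap: s(t) = -120. Mit s(t) = -120 und Einsetzen von t = 3, finden wir s = -120.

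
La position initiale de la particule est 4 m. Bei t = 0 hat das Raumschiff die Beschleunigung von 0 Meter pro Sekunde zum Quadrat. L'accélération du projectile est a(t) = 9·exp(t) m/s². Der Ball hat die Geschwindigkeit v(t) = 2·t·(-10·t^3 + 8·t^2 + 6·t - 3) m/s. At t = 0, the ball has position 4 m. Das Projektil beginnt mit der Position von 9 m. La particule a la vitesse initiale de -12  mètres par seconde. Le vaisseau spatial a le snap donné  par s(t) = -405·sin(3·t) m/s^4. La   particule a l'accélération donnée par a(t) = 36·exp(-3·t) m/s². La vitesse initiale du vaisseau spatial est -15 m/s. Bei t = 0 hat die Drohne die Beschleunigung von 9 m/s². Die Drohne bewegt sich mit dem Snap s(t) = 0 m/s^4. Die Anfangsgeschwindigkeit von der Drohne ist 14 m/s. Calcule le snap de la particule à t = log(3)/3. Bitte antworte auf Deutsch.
Wir müssen unsere Gleichung für die Beschleunigung a(t) = 36·exp(-3·t) 2-mal ableiten. Die Ableitung von der Beschleunigung ergibt den Ruck: j(t) = -108·exp(-3·t). Durch Ableiten von dem Ruck erhalten wir den Snap: s(t) = 324·exp(-3·t). Wir haben den Snap s(t) = 324·exp(-3·t). Durch Einsetzen von t = log(3)/3: s(log(3)/3) = 108.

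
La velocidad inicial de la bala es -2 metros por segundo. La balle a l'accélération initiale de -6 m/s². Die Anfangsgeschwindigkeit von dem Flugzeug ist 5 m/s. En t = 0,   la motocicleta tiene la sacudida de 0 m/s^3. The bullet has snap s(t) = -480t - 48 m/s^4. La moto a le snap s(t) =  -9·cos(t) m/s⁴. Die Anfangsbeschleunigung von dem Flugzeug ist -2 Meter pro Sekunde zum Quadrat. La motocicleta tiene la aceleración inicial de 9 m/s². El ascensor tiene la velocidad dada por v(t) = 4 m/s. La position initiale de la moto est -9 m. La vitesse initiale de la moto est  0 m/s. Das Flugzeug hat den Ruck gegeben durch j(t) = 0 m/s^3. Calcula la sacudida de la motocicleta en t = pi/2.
Debemos encontrar la integral de nuestra ecuación del snap s(t) = -9·cos(t) 1 vez. La integral del snap, con j(0) = 0, da la sacudida: j(t) = -9·sin(t). Tenemos la sacudida j(t) = -9·sin(t). Sustituyendo t = pi/2: j(pi/2) = -9.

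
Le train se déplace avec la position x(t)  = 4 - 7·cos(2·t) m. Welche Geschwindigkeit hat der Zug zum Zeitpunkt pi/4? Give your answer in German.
Ausgehend von der Position x(t) = 4 - 7·cos(2·t), nehmen wir 1 Ableitung. Mit d/dt von x(t) finden wir v(t) = 14·sin(2·t). Aus der Gleichung für die Geschwindigkeit v(t) = 14·sin(2·t), setzen wir t = pi/4 ein und erhalten v = 14.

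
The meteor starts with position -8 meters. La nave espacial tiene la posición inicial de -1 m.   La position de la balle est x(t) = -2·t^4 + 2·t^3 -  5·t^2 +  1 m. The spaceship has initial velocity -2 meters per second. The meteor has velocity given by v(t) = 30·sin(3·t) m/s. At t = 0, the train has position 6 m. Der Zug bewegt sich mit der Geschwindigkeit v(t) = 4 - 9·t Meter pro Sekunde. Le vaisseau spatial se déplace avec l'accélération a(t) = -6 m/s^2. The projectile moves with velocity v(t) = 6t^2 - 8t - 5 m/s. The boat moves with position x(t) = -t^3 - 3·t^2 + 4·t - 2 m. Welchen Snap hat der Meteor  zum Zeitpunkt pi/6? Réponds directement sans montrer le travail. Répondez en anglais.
The answer is 0.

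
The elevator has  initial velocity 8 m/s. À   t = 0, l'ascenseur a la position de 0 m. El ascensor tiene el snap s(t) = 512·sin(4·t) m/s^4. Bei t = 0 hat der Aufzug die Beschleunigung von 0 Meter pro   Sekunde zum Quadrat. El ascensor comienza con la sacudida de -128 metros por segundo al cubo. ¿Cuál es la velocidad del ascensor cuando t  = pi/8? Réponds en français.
Pour résoudre ceci, nous devons prendre 3 primitives de notre équation du snap s(t) = 512·sin(4·t). L'intégrale du snap, avec j(0) = -128, donne le jerk: j(t) = -128·cos(4·t). En intégrant le jerk et en utilisant la condition initiale a(0) = 0, nous obtenons a(t) = -32·sin(4·t). La primitive de l'accélération, avec v(0) = 8, donne la vitesse: v(t) = 8·cos(4·t). Nous avons la vitesse v(t) = 8·cos(4·t). En substituant t = pi/8: v(pi/8) = 0.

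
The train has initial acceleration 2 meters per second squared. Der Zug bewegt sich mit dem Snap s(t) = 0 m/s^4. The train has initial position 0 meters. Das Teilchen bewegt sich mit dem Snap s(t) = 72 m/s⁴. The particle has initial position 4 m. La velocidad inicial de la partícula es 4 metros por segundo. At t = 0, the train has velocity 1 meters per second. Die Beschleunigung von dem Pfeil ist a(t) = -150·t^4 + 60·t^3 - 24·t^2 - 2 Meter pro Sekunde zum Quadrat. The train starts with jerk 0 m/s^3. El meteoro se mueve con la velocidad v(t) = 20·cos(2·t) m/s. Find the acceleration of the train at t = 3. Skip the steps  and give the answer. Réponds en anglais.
At t = 3, a = 2.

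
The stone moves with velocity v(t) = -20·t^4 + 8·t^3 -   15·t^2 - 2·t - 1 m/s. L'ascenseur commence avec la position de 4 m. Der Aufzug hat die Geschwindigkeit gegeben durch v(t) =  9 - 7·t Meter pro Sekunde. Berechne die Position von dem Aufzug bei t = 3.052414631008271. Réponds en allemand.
Wir müssen unsere Gleichung für die Geschwindigkeit v(t) = 9 - 7·t 1-mal integrieren. Das Integral von der Geschwindigkeit ist die Position. Mit x(0) = 4 erhalten wir x(t) = -7·t^2/2 + 9·t + 4. Aus der Gleichung für die Position x(t) = -7·t^2/2 + 9·t + 4, setzen wir t = 3.052414631008271 ein und erhalten x = -1.13859109950232.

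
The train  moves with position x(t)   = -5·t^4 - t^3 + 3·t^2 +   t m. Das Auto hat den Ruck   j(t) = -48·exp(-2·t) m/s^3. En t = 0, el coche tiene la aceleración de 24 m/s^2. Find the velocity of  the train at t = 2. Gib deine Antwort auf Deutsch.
Um dies zu lösen, müssen wir 1 Ableitung unserer Gleichung für die Position x(t) = -5·t^4 - t^3 + 3·t^2 + t nehmen. Durch Ableiten von der Position erhalten wir die Geschwindigkeit: v(t) = -20·t^3 - 3·t^2 + 6·t + 1. Mit v(t) = -20·t^3 - 3·t^2 + 6·t + 1 und Einsetzen von t = 2, finden wir v = -159.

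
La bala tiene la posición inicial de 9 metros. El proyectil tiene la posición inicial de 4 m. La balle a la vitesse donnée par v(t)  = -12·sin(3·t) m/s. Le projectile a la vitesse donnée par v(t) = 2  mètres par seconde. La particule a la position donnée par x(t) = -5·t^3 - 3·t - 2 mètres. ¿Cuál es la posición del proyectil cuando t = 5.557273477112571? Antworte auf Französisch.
Nous devons trouver l'intégrale de notre équation de la vitesse v(t) = 2 1 fois. L'intégrale de la vitesse, avec x(0) = 4, donne la position: x(t) = 2·t + 4. En utilisant x(t) = 2·t + 4 et en substituant t = 5.557273477112571, nous trouvons x = 15.1145469542251.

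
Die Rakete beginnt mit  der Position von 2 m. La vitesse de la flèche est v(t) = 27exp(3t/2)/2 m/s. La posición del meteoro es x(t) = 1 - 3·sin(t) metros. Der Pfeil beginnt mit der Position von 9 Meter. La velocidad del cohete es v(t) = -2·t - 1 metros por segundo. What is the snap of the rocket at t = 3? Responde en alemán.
Wir müssen unsere Gleichung für die Geschwindigkeit v(t) = -2·t - 1 3-mal ableiten. Die Ableitung von der Geschwindigkeit ergibt die Beschleunigung: a(t) = -2. Durch Ableiten von der Beschleunigung erhalten wir den Ruck: j(t) = 0. Mit d/dt von j(t) finden wir s(t) = 0. Mit s(t) = 0 und Einsetzen von t = 3, finden wir s = 0.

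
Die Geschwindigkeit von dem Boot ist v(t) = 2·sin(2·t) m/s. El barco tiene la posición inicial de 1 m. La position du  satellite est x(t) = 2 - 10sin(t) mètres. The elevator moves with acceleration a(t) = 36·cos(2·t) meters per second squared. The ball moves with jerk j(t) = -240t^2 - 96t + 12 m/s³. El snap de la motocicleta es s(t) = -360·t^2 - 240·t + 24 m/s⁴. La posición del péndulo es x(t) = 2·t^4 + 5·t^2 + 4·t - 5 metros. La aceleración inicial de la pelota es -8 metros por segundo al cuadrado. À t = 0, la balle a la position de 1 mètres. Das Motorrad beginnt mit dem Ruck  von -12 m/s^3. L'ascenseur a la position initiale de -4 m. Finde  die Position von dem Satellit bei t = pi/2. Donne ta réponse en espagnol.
Usando x(t) = 2 - 10·sin(t) y sustituyendo t = pi/2, encontramos x = -8.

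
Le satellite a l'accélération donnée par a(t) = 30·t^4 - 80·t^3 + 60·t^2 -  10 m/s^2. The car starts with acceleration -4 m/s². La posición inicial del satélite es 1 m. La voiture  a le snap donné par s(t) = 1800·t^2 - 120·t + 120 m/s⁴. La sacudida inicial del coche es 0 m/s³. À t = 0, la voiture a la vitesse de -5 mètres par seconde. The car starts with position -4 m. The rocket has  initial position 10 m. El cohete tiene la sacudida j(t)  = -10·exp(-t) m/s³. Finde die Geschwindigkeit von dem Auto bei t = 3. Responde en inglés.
We need to integrate our snap equation s(t) = 1800·t^2 - 120·t + 120 3 times. Finding the integral of s(t) and using j(0) = 0: j(t) = 60·t·(10·t^2 - t + 2). Finding the antiderivative of j(t) and using a(0) = -4: a(t) = 150·t^4 - 20·t^3 + 60·t^2 - 4. The integral of acceleration is velocity. Using v(0) = -5, we get v(t) = 30·t^5 - 5·t^4 + 20·t^3 - 4·t - 5. We have velocity v(t) = 30·t^5 - 5·t^4 + 20·t^3 - 4·t - 5. Substituting t = 3: v(3) = 7408.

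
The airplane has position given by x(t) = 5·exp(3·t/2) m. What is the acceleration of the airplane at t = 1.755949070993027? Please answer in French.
En partant de la position x(t) = 5·exp(3·t/2), nous prenons 2 dérivées. En dérivant la position, nous obtenons la vitesse: v(t) = 15·exp(3·t/2)/2. La dérivée de la vitesse donne l'accélération: a(t) = 45·exp(3·t/2)/4. De l'équation de l'accélération a(t) = 45·exp(3·t/2)/4, nous substituons t = 1.755949070993027 pour obtenir a = 156.693510525791.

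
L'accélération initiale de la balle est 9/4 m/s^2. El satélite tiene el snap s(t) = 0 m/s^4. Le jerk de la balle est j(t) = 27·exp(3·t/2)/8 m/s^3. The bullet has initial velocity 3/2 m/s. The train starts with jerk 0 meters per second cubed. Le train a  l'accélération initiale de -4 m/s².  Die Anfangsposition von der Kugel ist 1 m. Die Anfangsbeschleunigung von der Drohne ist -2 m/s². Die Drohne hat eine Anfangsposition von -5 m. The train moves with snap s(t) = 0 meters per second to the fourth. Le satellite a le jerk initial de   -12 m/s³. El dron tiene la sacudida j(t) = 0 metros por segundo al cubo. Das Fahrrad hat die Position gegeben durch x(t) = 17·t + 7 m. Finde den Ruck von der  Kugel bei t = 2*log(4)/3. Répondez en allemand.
Aus der Gleichung für den Ruck j(t) = 27·exp(3·t/2)/8, setzen wir t = 2*log(4)/3 ein und erhalten j = 27/2.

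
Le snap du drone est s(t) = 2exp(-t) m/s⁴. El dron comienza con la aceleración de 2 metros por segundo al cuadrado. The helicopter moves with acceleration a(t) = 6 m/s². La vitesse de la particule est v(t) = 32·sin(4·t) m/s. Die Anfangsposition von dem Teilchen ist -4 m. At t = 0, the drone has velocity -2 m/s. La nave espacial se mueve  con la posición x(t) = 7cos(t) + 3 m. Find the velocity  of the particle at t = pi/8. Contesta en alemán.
Wir haben die Geschwindigkeit v(t) = 32·sin(4·t). Durch Einsetzen von t = pi/8: v(pi/8) = 32.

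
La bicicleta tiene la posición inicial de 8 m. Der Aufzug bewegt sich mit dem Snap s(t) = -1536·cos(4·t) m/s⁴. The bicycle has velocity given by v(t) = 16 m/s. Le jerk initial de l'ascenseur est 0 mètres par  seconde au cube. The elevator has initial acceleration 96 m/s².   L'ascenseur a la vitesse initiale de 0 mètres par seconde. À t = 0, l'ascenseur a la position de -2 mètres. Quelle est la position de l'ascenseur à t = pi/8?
Nous devons trouver l'intégrale de notre équation du snap s(t) = -1536·cos(4·t) 4 fois. En prenant ∫s(t)dt et en appliquant j(0) = 0, nous trouvons j(t) = -384·sin(4·t). En intégrant le jerk et en utilisant la condition initiale a(0) = 96, nous obtenons a(t) = 96·cos(4·t). En intégrant l'accélération et en utilisant la condition initiale v(0) = 0, nous obtenons v(t) = 24·sin(4·t). La primitive de la vitesse, avec x(0) = -2, donne la position: x(t) = 4 - 6·cos(4·t). Nous avons la position x(t) = 4 - 6·cos(4·t). En substituant t = pi/8: x(pi/8) = 4.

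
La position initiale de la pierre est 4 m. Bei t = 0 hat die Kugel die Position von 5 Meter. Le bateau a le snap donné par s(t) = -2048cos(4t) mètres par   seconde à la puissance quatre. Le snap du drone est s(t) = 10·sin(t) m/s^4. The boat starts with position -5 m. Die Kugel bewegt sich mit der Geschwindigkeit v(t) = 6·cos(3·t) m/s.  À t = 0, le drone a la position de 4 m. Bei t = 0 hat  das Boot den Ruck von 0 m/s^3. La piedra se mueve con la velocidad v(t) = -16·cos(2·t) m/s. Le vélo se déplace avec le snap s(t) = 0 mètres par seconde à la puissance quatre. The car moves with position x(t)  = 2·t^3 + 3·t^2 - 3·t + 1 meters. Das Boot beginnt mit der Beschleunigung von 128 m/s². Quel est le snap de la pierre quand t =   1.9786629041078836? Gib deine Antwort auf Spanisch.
Partiendo de la velocidad v(t) = -16·cos(2·t), tomamos 3 derivadas. La derivada de la velocidad da la aceleración: a(t) = 32·sin(2·t). Derivando la aceleración, obtenemos la sacudida: j(t) = 64·cos(2·t). Tomando d/dt de j(t), encontramos s(t) = -128·sin(2·t). Usando s(t) = -128·sin(2·t) y sustituyendo t = 1.9786629041078836, encontramos s = 93.2132160714258.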